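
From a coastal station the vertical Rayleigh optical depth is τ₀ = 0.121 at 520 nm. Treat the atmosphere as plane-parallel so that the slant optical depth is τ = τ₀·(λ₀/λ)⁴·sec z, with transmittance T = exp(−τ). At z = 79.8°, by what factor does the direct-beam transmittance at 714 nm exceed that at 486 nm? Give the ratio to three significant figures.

2.02

Airmass: sec 79.8° = 5.6470.
τ(714 nm) = 0.121 × (520/714)⁴ × 5.6470 = 0.121 × 0.2813 × 5.6470 = 0.1922.
τ(486 nm) = 0.121 × (520/486)⁴ × 5.6470 = 0.121 × 1.3106 × 5.6470 = 0.8955.
T(714)/T(486) = exp(τ_B − τ_A) = exp(0.7033) = 2.0204.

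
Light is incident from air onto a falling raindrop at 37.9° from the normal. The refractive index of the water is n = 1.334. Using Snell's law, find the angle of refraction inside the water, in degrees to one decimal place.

Snell: sin θ_r = sin θ_i / n = sin 37.9° / 1.334 = 0.6143 / 1.334 = 0.4605.
θ_r = arcsin(0.4605) = 27.42°.

27.4°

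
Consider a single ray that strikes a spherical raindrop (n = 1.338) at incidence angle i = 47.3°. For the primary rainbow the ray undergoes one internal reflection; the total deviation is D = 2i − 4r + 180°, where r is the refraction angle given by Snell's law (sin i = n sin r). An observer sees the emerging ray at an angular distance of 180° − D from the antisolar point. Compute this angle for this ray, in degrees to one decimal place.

38.7°

sin r = sin 47.3° / 1.338 = 0.7349/1.338 = 0.5493; r = 33.32°.
D = 2·47.3° − 4·33.32° + 180° = 94.60° − 133.27° + 180° = 141.33°.
Angle from antisolar point = 180° − D = 38.67°.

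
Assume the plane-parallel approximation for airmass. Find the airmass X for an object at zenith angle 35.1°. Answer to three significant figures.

X = sec z = 1/cos 35.1° = 1/0.8181 = 1.2223.

1.22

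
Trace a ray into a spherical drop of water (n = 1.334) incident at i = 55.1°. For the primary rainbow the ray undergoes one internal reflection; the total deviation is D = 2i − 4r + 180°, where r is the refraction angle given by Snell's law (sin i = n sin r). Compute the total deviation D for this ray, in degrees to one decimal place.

138.4°

sin r = sin 55.1° / 1.334 = 0.8202/1.334 = 0.6148; r = 37.94°.
D = 2·55.1° − 4·37.94° + 180° = 110.20° − 151.75° + 180° = 138.45°.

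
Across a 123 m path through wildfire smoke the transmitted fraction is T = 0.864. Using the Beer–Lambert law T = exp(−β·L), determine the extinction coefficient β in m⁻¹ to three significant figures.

Beer–Lambert: T = exp(−βL) ⇒ β = −ln(T)/L = −ln(0.864)/123 = 0.1462/123 = 0.001188 m⁻¹.

0.00119 m⁻¹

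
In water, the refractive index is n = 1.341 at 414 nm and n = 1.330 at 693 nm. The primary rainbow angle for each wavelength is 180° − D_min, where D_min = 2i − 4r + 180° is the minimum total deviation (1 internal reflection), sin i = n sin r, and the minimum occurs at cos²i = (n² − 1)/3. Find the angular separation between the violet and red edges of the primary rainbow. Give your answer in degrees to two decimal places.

1.59°

At 414 nm (n = 1.341): cos²i = 0.26609 → i = 58.946°, r = 39.705°, D_min = 139.071°, rainbow angle = 40.929°.
At 693 nm (n = 1.330): cos²i = 0.25630 → i = 59.585°, r = 40.422°, D_min = 137.484°, rainbow angle = 42.516°.
Angular width = |40.929° − 42.516°| = 1.588°.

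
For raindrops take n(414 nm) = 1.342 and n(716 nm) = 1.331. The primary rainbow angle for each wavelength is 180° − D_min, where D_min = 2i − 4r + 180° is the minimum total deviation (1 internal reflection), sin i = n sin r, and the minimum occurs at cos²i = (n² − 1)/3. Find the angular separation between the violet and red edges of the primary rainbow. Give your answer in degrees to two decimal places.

At 414 nm (n = 1.342): cos²i = 0.26699 → i = 58.888°, r = 39.641°, D_min = 139.213°, rainbow angle = 40.787°.
At 716 nm (n = 1.331): cos²i = 0.25719 → i = 59.527°, r = 40.356°, D_min = 137.630°, rainbow angle = 42.370°.
Angular width = |40.787° − 42.370°| = 1.583°.

1.58°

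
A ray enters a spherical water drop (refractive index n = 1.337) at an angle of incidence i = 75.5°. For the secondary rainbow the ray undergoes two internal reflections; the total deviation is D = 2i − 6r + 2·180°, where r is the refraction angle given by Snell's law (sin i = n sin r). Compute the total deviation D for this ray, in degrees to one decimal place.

sin r = sin 75.5° / 1.337 = 0.9681/1.337 = 0.7241; r = 46.40°.
D = 2·75.5° − 6·46.40° + 2·180° = 151.00° − 278.37° + 360° = 232.63°.

232.6°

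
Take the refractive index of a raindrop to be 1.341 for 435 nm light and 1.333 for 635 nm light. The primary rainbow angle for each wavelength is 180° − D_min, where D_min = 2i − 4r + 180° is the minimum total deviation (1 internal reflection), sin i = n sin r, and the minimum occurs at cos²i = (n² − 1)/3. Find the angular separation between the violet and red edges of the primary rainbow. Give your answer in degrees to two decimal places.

At 435 nm (n = 1.341): cos²i = 0.26609 → i = 58.946°, r = 39.705°, D_min = 139.071°, rainbow angle = 40.929°.
At 635 nm (n = 1.333): cos²i = 0.25896 → i = 59.410°, r = 40.225°, D_min = 137.922°, rainbow angle = 42.078°.
Angular width = |40.929° − 42.078°| = 1.149°.

1.15°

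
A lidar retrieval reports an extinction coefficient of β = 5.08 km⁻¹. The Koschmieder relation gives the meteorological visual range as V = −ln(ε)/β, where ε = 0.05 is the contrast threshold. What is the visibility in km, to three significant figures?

V = −ln(0.05) / 5.08 = 2.996 / 5.08 = 0.5897 km.

0.590 km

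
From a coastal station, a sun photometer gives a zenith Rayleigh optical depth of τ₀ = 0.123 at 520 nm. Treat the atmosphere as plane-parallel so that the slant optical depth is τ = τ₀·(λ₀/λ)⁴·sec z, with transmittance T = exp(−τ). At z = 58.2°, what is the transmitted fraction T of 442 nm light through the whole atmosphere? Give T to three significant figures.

0.639

sec 58.2° = 1.8977.
τ = 0.123 × (520/442)⁴ × 1.8977 = 0.123 × 1.9157 × 1.8977 = 0.4472.
T = exp(−0.4472) = 0.6394.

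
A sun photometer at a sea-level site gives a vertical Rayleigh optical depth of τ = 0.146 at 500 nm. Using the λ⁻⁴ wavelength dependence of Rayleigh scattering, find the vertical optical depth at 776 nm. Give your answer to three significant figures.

τ(776 nm) = τ(500 nm) × (500/776)⁴ = 0.146 × (0.6443)⁴ = 0.146 × 0.1724 = 0.0252.

0.0252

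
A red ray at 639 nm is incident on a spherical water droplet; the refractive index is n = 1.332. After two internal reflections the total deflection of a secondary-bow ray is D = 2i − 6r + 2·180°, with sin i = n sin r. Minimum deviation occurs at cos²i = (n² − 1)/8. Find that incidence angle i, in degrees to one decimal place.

cos²i = (1.332² − 1)/8 = (1.77422 − 1)/8 = 0.09678.
cos i = 0.31109, so i = 71.875°.

71.9°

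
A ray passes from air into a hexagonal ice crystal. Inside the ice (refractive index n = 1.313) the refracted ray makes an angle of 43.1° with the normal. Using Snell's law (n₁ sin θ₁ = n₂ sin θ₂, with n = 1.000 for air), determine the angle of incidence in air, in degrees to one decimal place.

Snell: sin θ_i = n · sin θ_r = 1.313 × sin 43.1° = 1.313 × 0.6833 = 0.8971.
θ_i = arcsin(0.8971) = 63.78°.

63.8°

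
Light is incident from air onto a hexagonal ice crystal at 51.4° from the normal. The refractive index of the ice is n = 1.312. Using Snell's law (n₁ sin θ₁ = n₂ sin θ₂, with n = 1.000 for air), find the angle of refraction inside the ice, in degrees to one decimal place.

Snell: sin θ_r = sin θ_i / n = sin 51.4° / 1.312 = 0.7815 / 1.312 = 0.5957.
θ_r = arcsin(0.5957) = 36.56°.

36.6°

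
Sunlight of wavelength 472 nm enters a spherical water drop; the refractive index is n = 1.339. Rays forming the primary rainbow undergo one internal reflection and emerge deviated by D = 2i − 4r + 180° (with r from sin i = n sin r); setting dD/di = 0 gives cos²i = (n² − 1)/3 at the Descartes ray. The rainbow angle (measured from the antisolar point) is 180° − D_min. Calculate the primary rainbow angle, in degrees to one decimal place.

cos²i = (1.79292 − 1)/3 = 0.26431; i = arccos(0.51411) = 59.062°.
sin r = sin 59.062°/1.339 = 0.64057; r = 39.834°.
D_min = 2·59.062° − 4·39.834° + 180° = 138.786°.
Rainbow angle = 180° − D_min = 41.214°.

41.2°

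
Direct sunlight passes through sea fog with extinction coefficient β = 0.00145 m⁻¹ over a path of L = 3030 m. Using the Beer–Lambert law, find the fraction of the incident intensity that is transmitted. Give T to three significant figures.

τ = β·L = 0.00145 × 3030 = 4.3935.
T = exp(−4.3935) = 0.0124.

0.0124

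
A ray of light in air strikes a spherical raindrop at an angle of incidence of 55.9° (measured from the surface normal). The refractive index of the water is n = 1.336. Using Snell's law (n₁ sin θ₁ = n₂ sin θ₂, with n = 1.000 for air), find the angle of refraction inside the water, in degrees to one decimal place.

Snell: sin θ_r = sin θ_i / n = sin 55.9° / 1.336 = 0.8281 / 1.336 = 0.6198.
θ_r = arcsin(0.6198) = 38.30°.

38.3°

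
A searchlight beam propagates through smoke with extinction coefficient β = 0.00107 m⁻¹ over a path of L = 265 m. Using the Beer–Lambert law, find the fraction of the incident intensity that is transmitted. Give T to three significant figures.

τ = β·L = 0.00107 × 265 = 0.2836.
T = exp(−0.2836) = 0.7531.

0.753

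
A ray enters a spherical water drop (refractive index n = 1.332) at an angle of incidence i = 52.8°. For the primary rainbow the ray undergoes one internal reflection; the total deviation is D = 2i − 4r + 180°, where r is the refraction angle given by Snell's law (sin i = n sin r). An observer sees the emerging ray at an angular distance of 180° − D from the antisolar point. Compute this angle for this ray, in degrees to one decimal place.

41.3°

sin r = sin 52.8° / 1.332 = 0.7965/1.332 = 0.5980; r = 36.73°.
D = 2·52.8° − 4·36.73° + 180° = 105.60° − 146.91° + 180° = 138.69°.
Angle from antisolar point = 180° − D = 41.31°.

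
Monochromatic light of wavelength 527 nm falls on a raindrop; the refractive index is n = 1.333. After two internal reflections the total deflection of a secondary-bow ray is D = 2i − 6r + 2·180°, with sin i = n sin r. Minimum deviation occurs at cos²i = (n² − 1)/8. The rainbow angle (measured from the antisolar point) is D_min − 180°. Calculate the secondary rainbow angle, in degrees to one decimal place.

50.9°

cos²i = (1.77689 − 1)/8 = 0.09711; i = arccos(0.31163) = 71.843°.
sin r = sin 71.843°/1.333 = 0.71283; r = 45.466°.
D_min = 2·71.843° − 6·45.466° + 360° = 230.891°.
Rainbow angle = D_min − 180° = 50.891°.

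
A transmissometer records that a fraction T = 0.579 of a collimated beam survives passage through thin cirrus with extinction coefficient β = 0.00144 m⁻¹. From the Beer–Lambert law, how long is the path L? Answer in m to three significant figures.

379 m

Beer–Lambert: T = exp(−βL) ⇒ L = −ln(T)/β = −ln(0.579)/0.00144 = 0.5465/0.00144 = 379.5 m.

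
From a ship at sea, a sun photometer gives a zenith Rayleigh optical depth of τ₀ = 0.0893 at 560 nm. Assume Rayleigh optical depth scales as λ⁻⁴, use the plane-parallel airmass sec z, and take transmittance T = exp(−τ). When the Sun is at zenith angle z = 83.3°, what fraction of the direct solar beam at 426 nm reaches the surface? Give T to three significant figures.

sec 83.3° = 8.5711.
τ = 0.0893 × (560/426)⁴ × 8.5711 = 0.0893 × 2.9862 × 8.5711 = 2.2856.
T = exp(−2.2856) = 0.1017.

0.102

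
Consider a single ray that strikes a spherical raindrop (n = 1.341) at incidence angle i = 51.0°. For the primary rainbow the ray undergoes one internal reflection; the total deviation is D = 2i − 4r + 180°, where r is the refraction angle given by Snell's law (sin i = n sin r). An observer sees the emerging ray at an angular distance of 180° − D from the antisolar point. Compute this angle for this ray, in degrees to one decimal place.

39.7°

sin r = sin 51.0° / 1.341 = 0.7771/1.341 = 0.5795; r = 35.42°.
D = 2·51.0° − 4·35.42° + 180° = 102.00° − 141.67° + 180° = 140.33°.
Angle from antisolar point = 180° − D = 39.67°.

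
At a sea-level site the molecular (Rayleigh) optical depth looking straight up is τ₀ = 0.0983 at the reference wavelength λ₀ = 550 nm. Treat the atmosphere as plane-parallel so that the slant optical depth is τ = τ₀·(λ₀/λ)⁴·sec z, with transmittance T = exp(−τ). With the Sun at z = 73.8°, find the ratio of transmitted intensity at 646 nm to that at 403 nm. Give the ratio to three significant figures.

Airmass: sec 73.8° = 3.5843.
τ(646 nm) = 0.0983 × (550/646)⁴ × 3.5843 = 0.0983 × 0.5254 × 3.5843 = 0.1851.
τ(403 nm) = 0.0983 × (550/403)⁴ × 3.5843 = 0.0983 × 3.4692 × 3.5843 = 1.2223.
T(646)/T(403) = exp(τ_B − τ_A) = exp(1.0372) = 2.8213.

2.82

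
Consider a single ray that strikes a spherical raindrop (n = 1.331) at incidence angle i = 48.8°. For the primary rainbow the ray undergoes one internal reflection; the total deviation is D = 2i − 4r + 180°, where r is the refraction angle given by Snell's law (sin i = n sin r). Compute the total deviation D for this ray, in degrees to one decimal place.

sin r = sin 48.8° / 1.331 = 0.7524/1.331 = 0.5653; r = 34.42°.
D = 2·48.8° − 4·34.42° + 180° = 97.60° − 137.69° + 180° = 139.91°.

139.9°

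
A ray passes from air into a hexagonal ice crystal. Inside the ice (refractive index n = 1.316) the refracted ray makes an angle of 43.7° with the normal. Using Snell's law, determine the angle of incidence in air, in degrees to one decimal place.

65.4°

Snell: sin θ_i = n · sin θ_r = 1.316 × sin 43.7° = 1.316 × 0.6909 = 0.9092.
θ_i = arcsin(0.9092) = 65.40°.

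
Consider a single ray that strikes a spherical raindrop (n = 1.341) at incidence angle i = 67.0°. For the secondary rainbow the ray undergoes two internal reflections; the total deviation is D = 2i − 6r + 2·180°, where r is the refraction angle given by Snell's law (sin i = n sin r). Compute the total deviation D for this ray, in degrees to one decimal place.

233.9°

sin r = sin 67.0° / 1.341 = 0.9205/1.341 = 0.6864; r = 43.35°.
D = 2·67.0° − 6·43.35° + 2·180° = 134.00° − 260.09° + 360° = 233.91°.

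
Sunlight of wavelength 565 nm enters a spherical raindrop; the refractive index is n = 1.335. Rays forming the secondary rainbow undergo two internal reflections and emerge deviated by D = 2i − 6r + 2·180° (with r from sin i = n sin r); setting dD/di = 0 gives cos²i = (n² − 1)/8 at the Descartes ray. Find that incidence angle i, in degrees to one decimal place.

cos²i = (1.335² − 1)/8 = (1.78222 − 1)/8 = 0.09778.
cos i = 0.31269, so i = 71.778°.

71.8°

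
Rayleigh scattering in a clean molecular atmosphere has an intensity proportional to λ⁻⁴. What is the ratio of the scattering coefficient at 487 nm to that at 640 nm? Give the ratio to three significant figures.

Rayleigh scattering ∝ λ⁻⁴, so the ratio of coefficients is the inverse fourth power of the wavelength ratio.
σ(487)/σ(640) = (640/487)⁴ = (1.3142)⁴ = 2.983.

2.98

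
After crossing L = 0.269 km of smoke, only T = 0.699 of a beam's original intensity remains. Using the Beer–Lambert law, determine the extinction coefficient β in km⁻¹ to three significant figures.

Beer–Lambert: T = exp(−βL) ⇒ β = −ln(T)/L = −ln(0.699)/0.269 = 0.3581/0.269 = 1.331 km⁻¹.

1.33 km⁻¹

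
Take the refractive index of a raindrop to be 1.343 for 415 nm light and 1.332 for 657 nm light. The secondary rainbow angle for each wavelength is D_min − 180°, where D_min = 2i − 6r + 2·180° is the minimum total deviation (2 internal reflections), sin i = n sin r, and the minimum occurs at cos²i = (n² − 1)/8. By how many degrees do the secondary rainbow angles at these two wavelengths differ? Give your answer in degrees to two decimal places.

2.85°

At 415 nm (n = 1.343): cos²i = 0.10046 → i = 71.522°, r = 44.928°, D_min = 233.478°, rainbow angle = 53.478°.
At 657 nm (n = 1.332): cos²i = 0.09678 → i = 71.875°, r = 45.520°, D_min = 230.628°, rainbow angle = 50.628°.
Angular width = |53.478° − 50.628°| = 2.849°.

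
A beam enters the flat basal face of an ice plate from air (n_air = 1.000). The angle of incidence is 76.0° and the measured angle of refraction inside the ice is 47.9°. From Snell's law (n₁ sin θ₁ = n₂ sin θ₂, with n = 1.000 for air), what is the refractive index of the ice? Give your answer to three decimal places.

1.308

n = sin θ_i / sin θ_r = sin 76.0° / sin 47.9° = 0.9703 / 0.7420 = 1.3077.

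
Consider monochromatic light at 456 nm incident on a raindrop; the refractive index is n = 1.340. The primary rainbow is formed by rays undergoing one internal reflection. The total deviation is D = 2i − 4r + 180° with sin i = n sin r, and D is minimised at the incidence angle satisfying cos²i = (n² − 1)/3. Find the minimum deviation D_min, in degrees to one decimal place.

cos²i = (1.79560 − 1)/3 = 0.26520; i = arccos(0.51498) = 59.004°.
sin r = sin 59.004°/1.340 = 0.63971; r = 39.770°.
D_min = 2·59.004° − 4·39.770° + 180° = 138.929°.

138.9°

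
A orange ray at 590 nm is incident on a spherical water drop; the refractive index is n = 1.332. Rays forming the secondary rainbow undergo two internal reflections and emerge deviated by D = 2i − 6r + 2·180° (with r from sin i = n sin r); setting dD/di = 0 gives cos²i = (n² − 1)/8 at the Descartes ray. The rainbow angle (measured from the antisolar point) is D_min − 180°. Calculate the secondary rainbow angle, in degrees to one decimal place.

cos²i = (1.77422 − 1)/8 = 0.09678; i = arccos(0.31109) = 71.875°.
sin r = sin 71.875°/1.332 = 0.71350; r = 45.520°.
D_min = 2·71.875° − 6·45.520° + 360° = 230.628°.
Rainbow angle = D_min − 180° = 50.628°.

50.6°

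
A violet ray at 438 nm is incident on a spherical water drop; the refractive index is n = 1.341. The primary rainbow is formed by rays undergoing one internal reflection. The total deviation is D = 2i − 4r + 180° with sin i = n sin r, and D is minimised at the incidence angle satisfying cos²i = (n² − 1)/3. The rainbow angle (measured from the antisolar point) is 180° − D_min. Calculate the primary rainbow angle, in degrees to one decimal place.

40.9°

cos²i = (1.79828 − 1)/3 = 0.26609; i = arccos(0.51584) = 58.946°.
sin r = sin 58.946°/1.341 = 0.63884; r = 39.705°.
D_min = 2·58.946° − 4·39.705° + 180° = 139.071°.
Rainbow angle = 180° − D_min = 40.929°.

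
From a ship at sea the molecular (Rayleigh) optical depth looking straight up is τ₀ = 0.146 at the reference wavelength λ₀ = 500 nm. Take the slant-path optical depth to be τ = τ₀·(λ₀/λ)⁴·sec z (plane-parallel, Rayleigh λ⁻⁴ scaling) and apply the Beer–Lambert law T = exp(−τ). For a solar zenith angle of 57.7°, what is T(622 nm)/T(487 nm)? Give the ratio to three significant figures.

1.21

Airmass: sec 57.7° = 1.8714.
τ(622 nm) = 0.146 × (500/622)⁴ × 1.8714 = 0.146 × 0.4176 × 1.8714 = 0.1141.
τ(487 nm) = 0.146 × (500/487)⁴ × 1.8714 = 0.146 × 1.1111 × 1.8714 = 0.3036.
T(622)/T(487) = exp(τ_B − τ_A) = exp(0.1895) = 1.2086.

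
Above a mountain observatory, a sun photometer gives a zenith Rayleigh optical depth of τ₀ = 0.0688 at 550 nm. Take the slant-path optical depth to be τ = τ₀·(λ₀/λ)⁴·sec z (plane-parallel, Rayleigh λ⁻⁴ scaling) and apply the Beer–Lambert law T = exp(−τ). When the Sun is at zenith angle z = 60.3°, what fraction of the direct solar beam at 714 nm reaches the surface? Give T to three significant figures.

sec 60.3° = 2.0183.
τ = 0.0688 × (550/714)⁴ × 2.0183 = 0.0688 × 0.3521 × 2.0183 = 0.0489.
T = exp(−0.0489) = 0.9523.

0.952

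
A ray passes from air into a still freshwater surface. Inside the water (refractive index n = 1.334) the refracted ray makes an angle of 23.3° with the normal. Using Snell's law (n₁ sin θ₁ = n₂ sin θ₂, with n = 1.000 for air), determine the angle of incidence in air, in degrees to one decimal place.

31.8°

Snell: sin θ_i = n · sin θ_r = 1.334 × sin 23.3° = 1.334 × 0.3955 = 0.5277.
θ_i = arcsin(0.5277) = 31.85°.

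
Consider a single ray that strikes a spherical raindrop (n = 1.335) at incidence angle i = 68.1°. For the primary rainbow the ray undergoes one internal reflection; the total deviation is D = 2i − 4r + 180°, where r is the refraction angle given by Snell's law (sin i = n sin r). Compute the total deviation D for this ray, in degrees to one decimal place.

140.1°

sin r = sin 68.1° / 1.335 = 0.9278/1.335 = 0.6950; r = 44.03°.
D = 2·68.1° − 4·44.03° + 180° = 136.20° − 176.11° + 180° = 140.09°.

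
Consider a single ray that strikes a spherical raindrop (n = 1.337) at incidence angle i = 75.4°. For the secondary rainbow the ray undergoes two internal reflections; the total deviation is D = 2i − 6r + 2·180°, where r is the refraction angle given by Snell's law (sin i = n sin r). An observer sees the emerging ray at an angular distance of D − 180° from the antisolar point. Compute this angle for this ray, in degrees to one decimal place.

52.6°

sin r = sin 75.4° / 1.337 = 0.9677/1.337 = 0.7238; r = 46.37°.
D = 2·75.4° − 6·46.37° + 2·180° = 150.80° − 278.21° + 360° = 232.59°.
Angle from antisolar point = D − 180° = 52.59°.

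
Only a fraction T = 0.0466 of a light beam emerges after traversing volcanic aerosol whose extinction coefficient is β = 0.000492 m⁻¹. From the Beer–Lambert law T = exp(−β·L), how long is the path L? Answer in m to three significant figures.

6230 m

Beer–Lambert: T = exp(−βL) ⇒ L = −ln(T)/β = −ln(0.0466)/0.000492 = 3.0662/0.000492 = 6232 m.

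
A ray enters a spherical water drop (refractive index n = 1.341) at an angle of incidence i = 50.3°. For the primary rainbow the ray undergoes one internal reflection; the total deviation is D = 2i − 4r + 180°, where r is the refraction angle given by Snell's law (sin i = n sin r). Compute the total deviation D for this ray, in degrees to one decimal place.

sin r = sin 50.3° / 1.341 = 0.7694/1.341 = 0.5738; r = 35.01°.
D = 2·50.3° − 4·35.01° + 180° = 100.60° − 140.05° + 180° = 140.55°.

140.6°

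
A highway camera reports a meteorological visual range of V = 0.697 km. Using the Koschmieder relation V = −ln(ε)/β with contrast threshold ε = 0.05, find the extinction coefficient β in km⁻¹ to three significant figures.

4.30 km⁻¹

β = −ln(0.05) / V = 2.996 / 0.697 = 4.2980 km⁻¹.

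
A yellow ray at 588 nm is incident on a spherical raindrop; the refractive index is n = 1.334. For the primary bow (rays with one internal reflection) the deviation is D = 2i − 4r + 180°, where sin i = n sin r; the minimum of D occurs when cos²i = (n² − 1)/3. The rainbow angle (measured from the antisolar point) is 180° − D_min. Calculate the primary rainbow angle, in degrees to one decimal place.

cos²i = (1.77956 − 1)/3 = 0.25985; i = arccos(0.50976) = 59.352°.
sin r = sin 59.352°/1.334 = 0.64492; r = 40.159°.
D_min = 2·59.352° − 4·40.159° + 180° = 138.067°.
Rainbow angle = 180° − D_min = 41.933°.

41.9°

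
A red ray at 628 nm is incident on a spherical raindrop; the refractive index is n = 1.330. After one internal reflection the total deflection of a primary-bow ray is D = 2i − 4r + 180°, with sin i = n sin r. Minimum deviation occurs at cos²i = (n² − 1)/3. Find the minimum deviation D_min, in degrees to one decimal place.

cos²i = (1.76890 − 1)/3 = 0.25630; i = arccos(0.50626) = 59.585°.
sin r = sin 59.585°/1.330 = 0.64841; r = 40.422°.
D_min = 2·59.585° − 4·40.422° + 180° = 137.484°.

137.5°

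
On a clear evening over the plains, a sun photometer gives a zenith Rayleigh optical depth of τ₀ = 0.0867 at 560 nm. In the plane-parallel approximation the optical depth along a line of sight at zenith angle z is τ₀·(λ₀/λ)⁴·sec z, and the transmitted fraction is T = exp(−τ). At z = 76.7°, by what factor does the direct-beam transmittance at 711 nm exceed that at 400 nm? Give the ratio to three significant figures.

3.68

Airmass: sec 76.7° = 4.3469.
τ(711 nm) = 0.0867 × (560/711)⁴ × 4.3469 = 0.0867 × 0.3848 × 4.3469 = 0.1450.
τ(400 nm) = 0.0867 × (560/400)⁴ × 4.3469 = 0.0867 × 3.8416 × 4.3469 = 1.4478.
T(711)/T(400) = exp(τ_B − τ_A) = exp(1.3028) = 3.6795.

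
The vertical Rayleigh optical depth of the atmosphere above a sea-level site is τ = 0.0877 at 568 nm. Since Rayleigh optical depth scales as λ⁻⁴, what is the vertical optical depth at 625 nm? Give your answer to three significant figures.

0.0598

τ(625 nm) = τ(568 nm) × (568/625)⁴ = 0.0877 × (0.9088)⁴ = 0.0877 × 0.6821 = 0.0598.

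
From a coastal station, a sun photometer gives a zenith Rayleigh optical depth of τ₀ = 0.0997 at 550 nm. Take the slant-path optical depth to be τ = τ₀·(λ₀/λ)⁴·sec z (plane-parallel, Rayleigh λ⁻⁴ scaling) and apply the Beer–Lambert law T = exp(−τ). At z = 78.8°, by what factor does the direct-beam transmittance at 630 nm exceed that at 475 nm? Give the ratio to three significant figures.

Airmass: sec 78.8° = 5.1484.
τ(630 nm) = 0.0997 × (550/630)⁴ × 5.1484 = 0.0997 × 0.5809 × 5.1484 = 0.2982.
τ(475 nm) = 0.0997 × (550/475)⁴ × 5.1484 = 0.0997 × 1.7975 × 5.1484 = 0.9227.
T(630)/T(475) = exp(τ_B − τ_A) = exp(0.6245) = 1.8673.

1.87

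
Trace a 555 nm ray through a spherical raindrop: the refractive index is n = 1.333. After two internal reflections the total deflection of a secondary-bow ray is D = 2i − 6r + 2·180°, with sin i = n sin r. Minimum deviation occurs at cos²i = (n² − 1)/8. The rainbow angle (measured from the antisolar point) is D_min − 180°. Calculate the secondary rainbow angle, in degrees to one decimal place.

50.9°

cos²i = (1.77689 − 1)/8 = 0.09711; i = arccos(0.31163) = 71.843°.
sin r = sin 71.843°/1.333 = 0.71283; r = 45.466°.
D_min = 2·71.843° − 6·45.466° + 360° = 230.891°.
Rainbow angle = D_min − 180° = 50.891°.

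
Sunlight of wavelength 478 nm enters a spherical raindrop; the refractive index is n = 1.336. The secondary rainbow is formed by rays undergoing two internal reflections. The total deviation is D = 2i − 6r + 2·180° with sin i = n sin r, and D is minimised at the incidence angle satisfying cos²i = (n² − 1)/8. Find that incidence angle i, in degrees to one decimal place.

cos²i = (1.336² − 1)/8 = (1.78490 − 1)/8 = 0.09811.
cos i = 0.31323, so i = 71.746°.

71.7°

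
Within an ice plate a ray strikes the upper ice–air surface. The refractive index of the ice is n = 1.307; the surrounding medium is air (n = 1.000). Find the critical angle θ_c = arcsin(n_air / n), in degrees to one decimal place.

49.9°

sin θ_c = n_air / n = 1.000 / 1.307 = 0.7651.
θ_c = arcsin(0.7651) = 49.92°.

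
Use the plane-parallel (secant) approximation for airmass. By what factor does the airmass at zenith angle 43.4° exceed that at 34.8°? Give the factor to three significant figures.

X(43.4°)/X(34.8°) = sec 43.4° / sec 34.8° = cos 34.8° / cos 43.4° = 0.8211/0.7266 = 1.1302.

1.13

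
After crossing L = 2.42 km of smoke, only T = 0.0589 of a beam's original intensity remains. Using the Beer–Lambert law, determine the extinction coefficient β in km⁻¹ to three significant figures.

Beer–Lambert: T = exp(−βL) ⇒ β = −ln(T)/L = −ln(0.0589)/2.42 = 2.8319/2.42 = 1.17 km⁻¹.

1.17 km⁻¹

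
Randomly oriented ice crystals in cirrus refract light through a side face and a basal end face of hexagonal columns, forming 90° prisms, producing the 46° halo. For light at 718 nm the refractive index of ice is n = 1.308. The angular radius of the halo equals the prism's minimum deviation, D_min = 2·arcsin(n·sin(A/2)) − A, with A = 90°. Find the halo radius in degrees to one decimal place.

n·sin(A/2) = 1.308 × sin 45° = 1.308 × 0.7071 = 0.9249.
D_min = 2·arcsin(0.9249) − 90° = 2 × 67.653° − 90° = 45.305°.

45.3°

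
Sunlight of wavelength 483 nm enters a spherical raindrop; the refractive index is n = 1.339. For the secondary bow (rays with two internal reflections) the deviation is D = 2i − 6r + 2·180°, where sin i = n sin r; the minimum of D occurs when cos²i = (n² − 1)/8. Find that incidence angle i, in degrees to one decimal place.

71.6°

cos²i = (1.339² − 1)/8 = (1.79292 − 1)/8 = 0.09912.
cos i = 0.31483, so i = 71.650°.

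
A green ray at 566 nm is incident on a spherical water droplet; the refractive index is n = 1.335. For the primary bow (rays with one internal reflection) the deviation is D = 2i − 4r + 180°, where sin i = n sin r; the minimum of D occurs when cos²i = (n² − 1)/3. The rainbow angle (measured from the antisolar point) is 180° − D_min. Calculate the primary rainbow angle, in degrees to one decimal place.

cos²i = (1.78222 − 1)/3 = 0.26074; i = arccos(0.51063) = 59.294°.
sin r = sin 59.294°/1.335 = 0.64405; r = 40.094°.
D_min = 2·59.294° − 4·40.094° + 180° = 138.212°.
Rainbow angle = 180° − D_min = 41.788°.

41.8°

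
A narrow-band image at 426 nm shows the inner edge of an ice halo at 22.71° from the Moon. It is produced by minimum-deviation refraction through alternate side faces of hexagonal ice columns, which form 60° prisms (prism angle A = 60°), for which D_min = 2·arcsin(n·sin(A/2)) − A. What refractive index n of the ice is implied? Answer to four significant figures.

Rearranging: n = sin((D_min + A)/2) / sin(A/2).
(D_min + A)/2 = (22.71° + 60°)/2 = 41.355°.
n = sin 41.355° / sin 30° = 0.6607 / 0.5000 = 1.3214.

1.321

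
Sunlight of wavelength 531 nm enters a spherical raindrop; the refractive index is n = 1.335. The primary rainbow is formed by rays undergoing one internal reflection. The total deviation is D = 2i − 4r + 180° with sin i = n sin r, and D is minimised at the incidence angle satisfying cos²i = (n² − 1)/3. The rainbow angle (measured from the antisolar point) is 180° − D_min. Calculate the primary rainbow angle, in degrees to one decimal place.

cos²i = (1.78222 − 1)/3 = 0.26074; i = arccos(0.51063) = 59.294°.
sin r = sin 59.294°/1.335 = 0.64405; r = 40.094°.
D_min = 2·59.294° − 4·40.094° + 180° = 138.212°.
Rainbow angle = 180° − D_min = 41.788°.

41.8°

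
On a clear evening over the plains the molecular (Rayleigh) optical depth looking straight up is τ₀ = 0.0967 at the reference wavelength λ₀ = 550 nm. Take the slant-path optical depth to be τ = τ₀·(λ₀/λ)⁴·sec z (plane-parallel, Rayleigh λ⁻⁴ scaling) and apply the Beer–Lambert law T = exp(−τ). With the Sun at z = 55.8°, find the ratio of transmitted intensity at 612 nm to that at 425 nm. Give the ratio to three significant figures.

1.45

Airmass: sec 55.8° = 1.7791.
τ(612 nm) = 0.0967 × (550/612)⁴ × 1.7791 = 0.0967 × 0.6523 × 1.7791 = 0.1122.
τ(425 nm) = 0.0967 × (550/425)⁴ × 1.7791 = 0.0967 × 2.8048 × 1.7791 = 0.4825.
T(612)/T(425) = exp(τ_B − τ_A) = exp(0.3703) = 1.4482.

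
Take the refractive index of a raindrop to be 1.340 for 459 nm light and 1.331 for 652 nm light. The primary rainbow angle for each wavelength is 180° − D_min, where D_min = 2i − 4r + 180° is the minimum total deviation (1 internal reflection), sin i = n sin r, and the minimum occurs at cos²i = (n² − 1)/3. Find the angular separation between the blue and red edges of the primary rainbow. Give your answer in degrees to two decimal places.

1.30°

At 459 nm (n = 1.340): cos²i = 0.26520 → i = 59.004°, r = 39.770°, D_min = 138.929°, rainbow angle = 41.071°.
At 652 nm (n = 1.331): cos²i = 0.25719 → i = 59.527°, r = 40.356°, D_min = 137.630°, rainbow angle = 42.370°.
Angular width = |41.071° − 42.370°| = 1.299°.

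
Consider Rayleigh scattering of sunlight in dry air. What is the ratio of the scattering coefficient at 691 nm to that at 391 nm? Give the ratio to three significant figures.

Rayleigh scattering ∝ λ⁻⁴, so the ratio of coefficients is the inverse fourth power of the wavelength ratio.
σ(691)/σ(391) = (391/691)⁴ = (0.5658)⁴ = 0.1025.

0.103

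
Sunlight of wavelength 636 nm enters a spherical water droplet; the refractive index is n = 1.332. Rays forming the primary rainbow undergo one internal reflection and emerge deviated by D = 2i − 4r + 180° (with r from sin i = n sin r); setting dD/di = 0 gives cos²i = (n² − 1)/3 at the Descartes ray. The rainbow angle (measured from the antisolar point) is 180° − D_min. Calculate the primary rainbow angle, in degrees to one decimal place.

cos²i = (1.77422 − 1)/3 = 0.25807; i = arccos(0.50801) = 59.469°.
sin r = sin 59.469°/1.332 = 0.64666; r = 40.290°.
D_min = 2·59.469° − 4·40.290° + 180° = 137.776°.
Rainbow angle = 180° − D_min = 42.224°.

42.2°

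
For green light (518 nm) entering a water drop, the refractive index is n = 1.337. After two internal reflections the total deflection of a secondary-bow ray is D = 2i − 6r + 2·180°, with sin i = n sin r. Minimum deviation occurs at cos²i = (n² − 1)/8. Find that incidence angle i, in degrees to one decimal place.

cos²i = (1.337² − 1)/8 = (1.78757 − 1)/8 = 0.09845.
cos i = 0.31376, so i = 71.714°.

71.7°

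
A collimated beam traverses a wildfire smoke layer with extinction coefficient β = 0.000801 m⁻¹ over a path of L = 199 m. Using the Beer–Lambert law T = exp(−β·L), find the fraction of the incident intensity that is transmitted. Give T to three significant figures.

τ = β·L = 0.000801 × 199 = 0.1594.
T = exp(−0.1594) = 0.8527.

0.853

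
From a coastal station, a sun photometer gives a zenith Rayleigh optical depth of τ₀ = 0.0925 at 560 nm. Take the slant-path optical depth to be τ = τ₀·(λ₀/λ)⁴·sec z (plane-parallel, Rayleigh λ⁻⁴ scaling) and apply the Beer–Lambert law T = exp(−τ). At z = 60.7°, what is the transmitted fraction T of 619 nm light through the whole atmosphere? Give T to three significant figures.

sec 60.7° = 2.0434.
τ = 0.0925 × (560/619)⁴ × 2.0434 = 0.0925 × 0.6699 × 2.0434 = 0.1266.
T = exp(−0.1266) = 0.8811.

0.881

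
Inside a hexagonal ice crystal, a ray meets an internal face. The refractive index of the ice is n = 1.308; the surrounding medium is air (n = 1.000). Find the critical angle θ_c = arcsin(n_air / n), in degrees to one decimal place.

sin θ_c = n_air / n = 1.000 / 1.308 = 0.7645.
θ_c = arcsin(0.7645) = 49.86°.

49.9°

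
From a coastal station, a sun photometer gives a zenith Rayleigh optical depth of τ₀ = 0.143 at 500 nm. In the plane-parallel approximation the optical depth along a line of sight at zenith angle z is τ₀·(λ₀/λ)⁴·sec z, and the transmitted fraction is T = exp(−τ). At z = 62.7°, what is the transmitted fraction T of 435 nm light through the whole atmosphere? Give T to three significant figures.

sec 62.7° = 2.1803.
τ = 0.143 × (500/435)⁴ × 2.1803 = 0.143 × 1.7455 × 2.1803 = 0.5442.
T = exp(−0.5442) = 0.5803.

0.580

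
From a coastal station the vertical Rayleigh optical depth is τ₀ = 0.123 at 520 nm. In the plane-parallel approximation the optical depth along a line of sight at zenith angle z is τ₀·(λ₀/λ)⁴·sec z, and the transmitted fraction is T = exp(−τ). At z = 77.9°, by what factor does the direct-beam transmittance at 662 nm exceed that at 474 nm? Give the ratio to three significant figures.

Airmass: sec 77.9° = 4.7706.
τ(662 nm) = 0.123 × (520/662)⁴ × 4.7706 = 0.123 × 0.3807 × 4.7706 = 0.2234.
τ(474 nm) = 0.123 × (520/474)⁴ × 4.7706 = 0.123 × 1.4484 × 4.7706 = 0.8499.
T(662)/T(474) = exp(τ_B − τ_A) = exp(0.6265) = 1.8711.

1.87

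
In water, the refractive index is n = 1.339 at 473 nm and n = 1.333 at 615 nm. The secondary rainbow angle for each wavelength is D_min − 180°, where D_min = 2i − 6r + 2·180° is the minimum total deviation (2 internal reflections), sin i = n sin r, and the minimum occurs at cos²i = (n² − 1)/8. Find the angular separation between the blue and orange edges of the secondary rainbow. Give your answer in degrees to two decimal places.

1.56°

At 473 nm (n = 1.339): cos²i = 0.09912 → i = 71.650°, r = 45.141°, D_min = 232.451°, rainbow angle = 52.451°.
At 615 nm (n = 1.333): cos²i = 0.09711 → i = 71.843°, r = 45.466°, D_min = 230.891°, rainbow angle = 50.891°.
Angular width = |52.451° − 50.891°| = 1.560°.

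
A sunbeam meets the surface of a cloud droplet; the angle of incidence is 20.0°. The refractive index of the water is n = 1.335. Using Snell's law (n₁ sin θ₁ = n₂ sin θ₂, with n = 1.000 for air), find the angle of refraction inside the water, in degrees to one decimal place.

14.8°

Snell: sin θ_r = sin θ_i / n = sin 20.0° / 1.335 = 0.3420 / 1.335 = 0.2562.
θ_r = arcsin(0.2562) = 14.84°.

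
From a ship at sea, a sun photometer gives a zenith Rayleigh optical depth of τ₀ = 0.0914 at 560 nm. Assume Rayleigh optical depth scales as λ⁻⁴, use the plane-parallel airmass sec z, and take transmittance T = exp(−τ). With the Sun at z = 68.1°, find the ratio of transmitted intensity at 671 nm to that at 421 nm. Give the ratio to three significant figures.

Airmass: sec 68.1° = 2.6811.
τ(671 nm) = 0.0914 × (560/671)⁴ × 2.6811 = 0.0914 × 0.4851 × 2.6811 = 0.1189.
τ(421 nm) = 0.0914 × (560/421)⁴ × 2.6811 = 0.0914 × 3.1306 × 2.6811 = 0.7671.
T(671)/T(421) = exp(τ_B − τ_A) = exp(0.6483) = 1.9122.

1.91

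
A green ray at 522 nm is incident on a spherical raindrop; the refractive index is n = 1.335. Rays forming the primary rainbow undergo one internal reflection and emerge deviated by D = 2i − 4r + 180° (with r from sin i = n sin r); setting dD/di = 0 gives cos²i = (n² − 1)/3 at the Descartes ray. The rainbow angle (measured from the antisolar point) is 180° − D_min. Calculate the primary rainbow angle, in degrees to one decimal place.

41.8°

cos²i = (1.78222 − 1)/3 = 0.26074; i = arccos(0.51063) = 59.294°.
sin r = sin 59.294°/1.335 = 0.64405; r = 40.094°.
D_min = 2·59.294° − 4·40.094° + 180° = 138.212°.
Rainbow angle = 180° − D_min = 41.788°.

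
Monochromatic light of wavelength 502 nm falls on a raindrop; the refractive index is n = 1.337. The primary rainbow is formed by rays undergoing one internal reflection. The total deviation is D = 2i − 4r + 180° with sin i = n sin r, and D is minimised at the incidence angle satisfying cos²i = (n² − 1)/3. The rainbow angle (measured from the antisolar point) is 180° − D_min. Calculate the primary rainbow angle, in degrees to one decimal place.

cos²i = (1.78757 − 1)/3 = 0.26252; i = arccos(0.51237) = 59.178°.
sin r = sin 59.178°/1.337 = 0.64231; r = 39.964°.
D_min = 2·59.178° − 4·39.964° + 180° = 138.500°.
Rainbow angle = 180° − D_min = 41.500°.

41.5°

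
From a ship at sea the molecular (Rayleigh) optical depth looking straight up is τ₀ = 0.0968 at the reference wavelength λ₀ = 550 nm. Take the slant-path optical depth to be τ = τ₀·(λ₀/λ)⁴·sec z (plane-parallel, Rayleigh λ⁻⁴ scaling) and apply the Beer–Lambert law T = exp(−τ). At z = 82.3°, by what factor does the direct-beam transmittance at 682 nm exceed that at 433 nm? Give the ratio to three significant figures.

Airmass: sec 82.3° = 7.4635.
τ(682 nm) = 0.0968 × (550/682)⁴ × 7.4635 = 0.0968 × 0.4230 × 7.4635 = 0.3056.
τ(433 nm) = 0.0968 × (550/433)⁴ × 7.4635 = 0.0968 × 2.6031 × 7.4635 = 1.8807.
T(682)/T(433) = exp(τ_B − τ_A) = exp(1.5751) = 4.8312.

4.83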